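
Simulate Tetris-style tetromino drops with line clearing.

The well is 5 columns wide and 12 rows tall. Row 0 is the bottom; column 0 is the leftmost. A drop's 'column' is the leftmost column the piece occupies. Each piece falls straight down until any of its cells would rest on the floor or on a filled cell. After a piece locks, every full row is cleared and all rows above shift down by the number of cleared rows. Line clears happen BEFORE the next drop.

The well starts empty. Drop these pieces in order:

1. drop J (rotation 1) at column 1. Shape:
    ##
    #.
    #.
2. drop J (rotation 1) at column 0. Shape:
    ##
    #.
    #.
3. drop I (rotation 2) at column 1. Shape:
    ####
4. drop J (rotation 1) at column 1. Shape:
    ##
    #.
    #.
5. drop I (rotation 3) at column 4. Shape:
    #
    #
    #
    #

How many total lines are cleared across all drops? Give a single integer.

Answer: 0

Derivation:
Drop 1: J rot1 at col 1 lands with bottom-row=0; cleared 0 line(s) (total 0); column heights now [0 3 3 0 0], max=3
Drop 2: J rot1 at col 0 lands with bottom-row=1; cleared 0 line(s) (total 0); column heights now [4 4 3 0 0], max=4
Drop 3: I rot2 at col 1 lands with bottom-row=4; cleared 0 line(s) (total 0); column heights now [4 5 5 5 5], max=5
Drop 4: J rot1 at col 1 lands with bottom-row=5; cleared 0 line(s) (total 0); column heights now [4 8 8 5 5], max=8
Drop 5: I rot3 at col 4 lands with bottom-row=5; cleared 0 line(s) (total 0); column heights now [4 8 8 5 9], max=9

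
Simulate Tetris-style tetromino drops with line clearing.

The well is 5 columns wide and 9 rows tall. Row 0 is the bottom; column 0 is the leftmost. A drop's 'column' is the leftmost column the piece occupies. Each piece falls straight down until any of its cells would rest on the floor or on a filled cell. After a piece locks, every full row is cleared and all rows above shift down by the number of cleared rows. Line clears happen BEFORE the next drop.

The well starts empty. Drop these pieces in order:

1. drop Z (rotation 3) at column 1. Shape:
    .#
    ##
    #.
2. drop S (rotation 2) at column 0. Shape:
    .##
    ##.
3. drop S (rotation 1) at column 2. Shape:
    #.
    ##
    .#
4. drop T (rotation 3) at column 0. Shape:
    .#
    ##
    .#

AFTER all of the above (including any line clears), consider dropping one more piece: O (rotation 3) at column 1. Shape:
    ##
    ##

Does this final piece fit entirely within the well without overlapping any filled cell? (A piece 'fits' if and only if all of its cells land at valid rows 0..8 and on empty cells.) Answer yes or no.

Answer: yes

Derivation:
Drop 1: Z rot3 at col 1 lands with bottom-row=0; cleared 0 line(s) (total 0); column heights now [0 2 3 0 0], max=3
Drop 2: S rot2 at col 0 lands with bottom-row=2; cleared 0 line(s) (total 0); column heights now [3 4 4 0 0], max=4
Drop 3: S rot1 at col 2 lands with bottom-row=3; cleared 0 line(s) (total 0); column heights now [3 4 6 5 0], max=6
Drop 4: T rot3 at col 0 lands with bottom-row=4; cleared 0 line(s) (total 0); column heights now [6 7 6 5 0], max=7
Test piece O rot3 at col 1 (width 2): heights before test = [6 7 6 5 0]; fits = True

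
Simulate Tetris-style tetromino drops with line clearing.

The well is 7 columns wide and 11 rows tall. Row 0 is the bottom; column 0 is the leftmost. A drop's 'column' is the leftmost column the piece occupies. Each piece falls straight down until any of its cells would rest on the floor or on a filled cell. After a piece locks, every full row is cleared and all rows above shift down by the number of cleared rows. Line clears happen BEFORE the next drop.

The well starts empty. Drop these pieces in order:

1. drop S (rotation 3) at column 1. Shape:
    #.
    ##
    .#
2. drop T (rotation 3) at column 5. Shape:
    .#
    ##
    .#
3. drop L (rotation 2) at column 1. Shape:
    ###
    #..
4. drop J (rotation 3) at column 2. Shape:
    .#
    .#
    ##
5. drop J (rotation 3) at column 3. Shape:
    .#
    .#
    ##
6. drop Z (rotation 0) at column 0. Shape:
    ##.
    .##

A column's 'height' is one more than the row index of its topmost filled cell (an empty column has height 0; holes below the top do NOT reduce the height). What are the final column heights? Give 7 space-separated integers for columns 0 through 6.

Drop 1: S rot3 at col 1 lands with bottom-row=0; cleared 0 line(s) (total 0); column heights now [0 3 2 0 0 0 0], max=3
Drop 2: T rot3 at col 5 lands with bottom-row=0; cleared 0 line(s) (total 0); column heights now [0 3 2 0 0 2 3], max=3
Drop 3: L rot2 at col 1 lands with bottom-row=3; cleared 0 line(s) (total 0); column heights now [0 5 5 5 0 2 3], max=5
Drop 4: J rot3 at col 2 lands with bottom-row=5; cleared 0 line(s) (total 0); column heights now [0 5 6 8 0 2 3], max=8
Drop 5: J rot3 at col 3 lands with bottom-row=8; cleared 0 line(s) (total 0); column heights now [0 5 6 9 11 2 3], max=11
Drop 6: Z rot0 at col 0 lands with bottom-row=6; cleared 0 line(s) (total 0); column heights now [8 8 7 9 11 2 3], max=11

Answer: 8 8 7 9 11 2 3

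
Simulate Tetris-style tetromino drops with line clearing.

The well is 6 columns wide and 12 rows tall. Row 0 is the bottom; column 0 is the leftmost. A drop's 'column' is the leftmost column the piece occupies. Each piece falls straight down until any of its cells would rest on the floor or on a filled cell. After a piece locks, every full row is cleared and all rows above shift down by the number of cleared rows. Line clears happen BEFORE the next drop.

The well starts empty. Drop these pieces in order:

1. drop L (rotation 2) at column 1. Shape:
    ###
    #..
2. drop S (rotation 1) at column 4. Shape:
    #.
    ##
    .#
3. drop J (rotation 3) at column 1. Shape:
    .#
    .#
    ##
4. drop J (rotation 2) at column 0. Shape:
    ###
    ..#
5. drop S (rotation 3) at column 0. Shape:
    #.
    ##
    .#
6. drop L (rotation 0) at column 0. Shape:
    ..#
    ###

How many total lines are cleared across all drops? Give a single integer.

Drop 1: L rot2 at col 1 lands with bottom-row=0; cleared 0 line(s) (total 0); column heights now [0 2 2 2 0 0], max=2
Drop 2: S rot1 at col 4 lands with bottom-row=0; cleared 0 line(s) (total 0); column heights now [0 2 2 2 3 2], max=3
Drop 3: J rot3 at col 1 lands with bottom-row=2; cleared 0 line(s) (total 0); column heights now [0 3 5 2 3 2], max=5
Drop 4: J rot2 at col 0 lands with bottom-row=5; cleared 0 line(s) (total 0); column heights now [7 7 7 2 3 2], max=7
Drop 5: S rot3 at col 0 lands with bottom-row=7; cleared 0 line(s) (total 0); column heights now [10 9 7 2 3 2], max=10
Drop 6: L rot0 at col 0 lands with bottom-row=10; cleared 0 line(s) (total 0); column heights now [11 11 12 2 3 2], max=12

Answer: 0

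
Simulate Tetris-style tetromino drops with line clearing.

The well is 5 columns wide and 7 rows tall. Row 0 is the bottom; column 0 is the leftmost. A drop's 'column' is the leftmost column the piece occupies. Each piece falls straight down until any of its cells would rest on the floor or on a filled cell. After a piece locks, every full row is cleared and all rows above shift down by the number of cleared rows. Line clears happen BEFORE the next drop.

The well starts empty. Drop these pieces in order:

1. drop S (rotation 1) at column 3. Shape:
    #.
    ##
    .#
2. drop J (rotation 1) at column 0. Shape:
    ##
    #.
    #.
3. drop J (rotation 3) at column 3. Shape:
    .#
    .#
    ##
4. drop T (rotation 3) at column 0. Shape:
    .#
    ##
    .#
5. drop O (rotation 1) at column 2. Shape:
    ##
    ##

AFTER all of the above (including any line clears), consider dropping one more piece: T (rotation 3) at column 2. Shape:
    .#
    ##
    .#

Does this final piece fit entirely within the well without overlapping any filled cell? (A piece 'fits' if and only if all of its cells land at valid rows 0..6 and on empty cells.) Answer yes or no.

Answer: no

Derivation:
Drop 1: S rot1 at col 3 lands with bottom-row=0; cleared 0 line(s) (total 0); column heights now [0 0 0 3 2], max=3
Drop 2: J rot1 at col 0 lands with bottom-row=0; cleared 0 line(s) (total 0); column heights now [3 3 0 3 2], max=3
Drop 3: J rot3 at col 3 lands with bottom-row=3; cleared 0 line(s) (total 0); column heights now [3 3 0 4 6], max=6
Drop 4: T rot3 at col 0 lands with bottom-row=3; cleared 0 line(s) (total 0); column heights now [5 6 0 4 6], max=6
Drop 5: O rot1 at col 2 lands with bottom-row=4; cleared 1 line(s) (total 1); column heights now [3 5 5 5 5], max=5
Test piece T rot3 at col 2 (width 2): heights before test = [3 5 5 5 5]; fits = False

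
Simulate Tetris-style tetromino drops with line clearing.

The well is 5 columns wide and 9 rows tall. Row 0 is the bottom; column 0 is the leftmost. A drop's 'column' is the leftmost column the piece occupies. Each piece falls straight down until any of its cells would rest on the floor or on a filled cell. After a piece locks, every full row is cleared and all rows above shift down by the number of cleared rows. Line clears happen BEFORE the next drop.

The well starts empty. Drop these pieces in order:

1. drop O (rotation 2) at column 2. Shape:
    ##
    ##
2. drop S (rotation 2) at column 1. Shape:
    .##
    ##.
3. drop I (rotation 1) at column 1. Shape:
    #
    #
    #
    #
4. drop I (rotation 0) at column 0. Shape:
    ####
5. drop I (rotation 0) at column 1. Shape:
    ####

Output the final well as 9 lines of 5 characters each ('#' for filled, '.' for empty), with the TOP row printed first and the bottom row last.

Answer: .####
####.
.#...
.#...
.#...
.###.
.##..
..##.
..##.

Derivation:
Drop 1: O rot2 at col 2 lands with bottom-row=0; cleared 0 line(s) (total 0); column heights now [0 0 2 2 0], max=2
Drop 2: S rot2 at col 1 lands with bottom-row=2; cleared 0 line(s) (total 0); column heights now [0 3 4 4 0], max=4
Drop 3: I rot1 at col 1 lands with bottom-row=3; cleared 0 line(s) (total 0); column heights now [0 7 4 4 0], max=7
Drop 4: I rot0 at col 0 lands with bottom-row=7; cleared 0 line(s) (total 0); column heights now [8 8 8 8 0], max=8
Drop 5: I rot0 at col 1 lands with bottom-row=8; cleared 0 line(s) (total 0); column heights now [8 9 9 9 9], max=9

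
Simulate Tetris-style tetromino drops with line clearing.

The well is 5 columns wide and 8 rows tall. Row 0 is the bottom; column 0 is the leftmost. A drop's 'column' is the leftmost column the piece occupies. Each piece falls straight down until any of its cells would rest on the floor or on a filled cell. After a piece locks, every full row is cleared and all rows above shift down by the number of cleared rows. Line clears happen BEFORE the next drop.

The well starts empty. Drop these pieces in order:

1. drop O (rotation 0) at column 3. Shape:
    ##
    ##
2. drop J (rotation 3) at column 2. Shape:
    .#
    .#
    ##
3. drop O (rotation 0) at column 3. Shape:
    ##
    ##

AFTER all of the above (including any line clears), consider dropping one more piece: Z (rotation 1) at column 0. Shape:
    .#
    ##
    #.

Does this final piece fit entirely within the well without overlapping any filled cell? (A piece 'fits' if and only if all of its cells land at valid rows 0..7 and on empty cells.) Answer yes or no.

Drop 1: O rot0 at col 3 lands with bottom-row=0; cleared 0 line(s) (total 0); column heights now [0 0 0 2 2], max=2
Drop 2: J rot3 at col 2 lands with bottom-row=2; cleared 0 line(s) (total 0); column heights now [0 0 3 5 2], max=5
Drop 3: O rot0 at col 3 lands with bottom-row=5; cleared 0 line(s) (total 0); column heights now [0 0 3 7 7], max=7
Test piece Z rot1 at col 0 (width 2): heights before test = [0 0 3 7 7]; fits = True

Answer: yes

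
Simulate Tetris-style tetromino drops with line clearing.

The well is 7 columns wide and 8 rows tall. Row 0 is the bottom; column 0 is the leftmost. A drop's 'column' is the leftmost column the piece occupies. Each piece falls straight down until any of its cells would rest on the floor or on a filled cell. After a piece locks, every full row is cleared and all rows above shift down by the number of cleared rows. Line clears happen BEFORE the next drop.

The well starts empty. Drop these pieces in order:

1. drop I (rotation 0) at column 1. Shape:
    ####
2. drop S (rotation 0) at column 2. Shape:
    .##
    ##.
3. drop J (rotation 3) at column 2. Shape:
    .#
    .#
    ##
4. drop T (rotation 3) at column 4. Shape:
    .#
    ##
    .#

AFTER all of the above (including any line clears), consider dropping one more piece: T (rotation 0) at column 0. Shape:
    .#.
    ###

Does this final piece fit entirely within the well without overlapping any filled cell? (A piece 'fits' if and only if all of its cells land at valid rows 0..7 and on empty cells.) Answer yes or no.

Drop 1: I rot0 at col 1 lands with bottom-row=0; cleared 0 line(s) (total 0); column heights now [0 1 1 1 1 0 0], max=1
Drop 2: S rot0 at col 2 lands with bottom-row=1; cleared 0 line(s) (total 0); column heights now [0 1 2 3 3 0 0], max=3
Drop 3: J rot3 at col 2 lands with bottom-row=3; cleared 0 line(s) (total 0); column heights now [0 1 4 6 3 0 0], max=6
Drop 4: T rot3 at col 4 lands with bottom-row=2; cleared 0 line(s) (total 0); column heights now [0 1 4 6 4 5 0], max=6
Test piece T rot0 at col 0 (width 3): heights before test = [0 1 4 6 4 5 0]; fits = True

Answer: yes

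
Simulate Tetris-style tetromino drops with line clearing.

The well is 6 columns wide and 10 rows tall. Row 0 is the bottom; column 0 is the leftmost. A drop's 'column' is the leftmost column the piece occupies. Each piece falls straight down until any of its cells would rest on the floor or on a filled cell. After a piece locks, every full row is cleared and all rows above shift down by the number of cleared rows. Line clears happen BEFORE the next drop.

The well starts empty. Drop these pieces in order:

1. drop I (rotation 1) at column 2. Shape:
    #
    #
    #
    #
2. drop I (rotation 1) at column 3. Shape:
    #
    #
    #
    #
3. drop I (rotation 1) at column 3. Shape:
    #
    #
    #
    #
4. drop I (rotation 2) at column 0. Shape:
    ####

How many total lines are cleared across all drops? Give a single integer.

Answer: 0

Derivation:
Drop 1: I rot1 at col 2 lands with bottom-row=0; cleared 0 line(s) (total 0); column heights now [0 0 4 0 0 0], max=4
Drop 2: I rot1 at col 3 lands with bottom-row=0; cleared 0 line(s) (total 0); column heights now [0 0 4 4 0 0], max=4
Drop 3: I rot1 at col 3 lands with bottom-row=4; cleared 0 line(s) (total 0); column heights now [0 0 4 8 0 0], max=8
Drop 4: I rot2 at col 0 lands with bottom-row=8; cleared 0 line(s) (total 0); column heights now [9 9 9 9 0 0], max=9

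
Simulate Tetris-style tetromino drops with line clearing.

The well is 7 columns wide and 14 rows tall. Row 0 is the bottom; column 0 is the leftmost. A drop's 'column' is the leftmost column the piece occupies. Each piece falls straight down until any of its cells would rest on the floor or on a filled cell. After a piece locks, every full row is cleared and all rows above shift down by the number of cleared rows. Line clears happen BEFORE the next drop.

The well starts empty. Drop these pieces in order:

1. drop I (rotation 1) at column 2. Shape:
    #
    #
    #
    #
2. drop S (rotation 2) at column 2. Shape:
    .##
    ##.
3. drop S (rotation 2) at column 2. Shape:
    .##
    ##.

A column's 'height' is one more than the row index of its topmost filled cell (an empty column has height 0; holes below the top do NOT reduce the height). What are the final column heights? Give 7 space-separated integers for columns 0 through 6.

Answer: 0 0 7 8 8 0 0

Derivation:
Drop 1: I rot1 at col 2 lands with bottom-row=0; cleared 0 line(s) (total 0); column heights now [0 0 4 0 0 0 0], max=4
Drop 2: S rot2 at col 2 lands with bottom-row=4; cleared 0 line(s) (total 0); column heights now [0 0 5 6 6 0 0], max=6
Drop 3: S rot2 at col 2 lands with bottom-row=6; cleared 0 line(s) (total 0); column heights now [0 0 7 8 8 0 0], max=8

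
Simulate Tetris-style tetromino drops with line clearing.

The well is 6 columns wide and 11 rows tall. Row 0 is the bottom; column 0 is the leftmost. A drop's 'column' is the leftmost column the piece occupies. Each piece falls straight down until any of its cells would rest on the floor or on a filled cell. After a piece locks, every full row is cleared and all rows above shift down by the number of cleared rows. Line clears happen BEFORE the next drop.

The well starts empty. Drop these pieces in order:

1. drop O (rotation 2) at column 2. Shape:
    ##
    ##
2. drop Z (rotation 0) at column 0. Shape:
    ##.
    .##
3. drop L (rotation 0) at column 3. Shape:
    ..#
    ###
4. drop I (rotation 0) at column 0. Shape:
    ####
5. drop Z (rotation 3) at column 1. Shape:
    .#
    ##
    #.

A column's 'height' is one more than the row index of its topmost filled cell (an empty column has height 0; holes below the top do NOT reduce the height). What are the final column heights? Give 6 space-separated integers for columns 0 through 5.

Drop 1: O rot2 at col 2 lands with bottom-row=0; cleared 0 line(s) (total 0); column heights now [0 0 2 2 0 0], max=2
Drop 2: Z rot0 at col 0 lands with bottom-row=2; cleared 0 line(s) (total 0); column heights now [4 4 3 2 0 0], max=4
Drop 3: L rot0 at col 3 lands with bottom-row=2; cleared 0 line(s) (total 0); column heights now [4 4 3 3 3 4], max=4
Drop 4: I rot0 at col 0 lands with bottom-row=4; cleared 0 line(s) (total 0); column heights now [5 5 5 5 3 4], max=5
Drop 5: Z rot3 at col 1 lands with bottom-row=5; cleared 0 line(s) (total 0); column heights now [5 7 8 5 3 4], max=8

Answer: 5 7 8 5 3 4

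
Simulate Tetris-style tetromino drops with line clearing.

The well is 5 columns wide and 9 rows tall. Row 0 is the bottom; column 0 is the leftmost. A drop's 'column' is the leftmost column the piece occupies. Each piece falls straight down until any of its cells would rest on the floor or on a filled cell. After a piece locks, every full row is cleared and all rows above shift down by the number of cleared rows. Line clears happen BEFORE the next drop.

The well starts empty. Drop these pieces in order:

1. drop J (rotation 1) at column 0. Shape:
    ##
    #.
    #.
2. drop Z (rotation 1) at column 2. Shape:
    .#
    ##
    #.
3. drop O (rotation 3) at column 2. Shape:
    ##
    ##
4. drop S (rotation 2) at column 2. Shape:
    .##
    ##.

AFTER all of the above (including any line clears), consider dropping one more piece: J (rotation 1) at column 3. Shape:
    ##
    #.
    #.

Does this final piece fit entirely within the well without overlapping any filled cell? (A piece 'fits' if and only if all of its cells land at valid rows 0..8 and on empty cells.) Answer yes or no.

Drop 1: J rot1 at col 0 lands with bottom-row=0; cleared 0 line(s) (total 0); column heights now [3 3 0 0 0], max=3
Drop 2: Z rot1 at col 2 lands with bottom-row=0; cleared 0 line(s) (total 0); column heights now [3 3 2 3 0], max=3
Drop 3: O rot3 at col 2 lands with bottom-row=3; cleared 0 line(s) (total 0); column heights now [3 3 5 5 0], max=5
Drop 4: S rot2 at col 2 lands with bottom-row=5; cleared 0 line(s) (total 0); column heights now [3 3 6 7 7], max=7
Test piece J rot1 at col 3 (width 2): heights before test = [3 3 6 7 7]; fits = False

Answer: no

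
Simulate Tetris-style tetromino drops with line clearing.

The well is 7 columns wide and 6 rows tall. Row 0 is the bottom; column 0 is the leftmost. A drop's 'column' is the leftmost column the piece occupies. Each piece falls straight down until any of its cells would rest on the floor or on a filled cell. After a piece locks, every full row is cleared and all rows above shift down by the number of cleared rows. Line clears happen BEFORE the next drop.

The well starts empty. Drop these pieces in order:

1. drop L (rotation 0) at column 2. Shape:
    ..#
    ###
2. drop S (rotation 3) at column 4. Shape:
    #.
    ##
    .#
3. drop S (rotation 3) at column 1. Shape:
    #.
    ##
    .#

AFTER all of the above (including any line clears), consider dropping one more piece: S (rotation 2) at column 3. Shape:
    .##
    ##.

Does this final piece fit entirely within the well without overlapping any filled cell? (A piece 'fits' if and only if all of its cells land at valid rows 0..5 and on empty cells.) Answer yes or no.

Answer: yes

Derivation:
Drop 1: L rot0 at col 2 lands with bottom-row=0; cleared 0 line(s) (total 0); column heights now [0 0 1 1 2 0 0], max=2
Drop 2: S rot3 at col 4 lands with bottom-row=1; cleared 0 line(s) (total 0); column heights now [0 0 1 1 4 3 0], max=4
Drop 3: S rot3 at col 1 lands with bottom-row=1; cleared 0 line(s) (total 0); column heights now [0 4 3 1 4 3 0], max=4
Test piece S rot2 at col 3 (width 3): heights before test = [0 4 3 1 4 3 0]; fits = True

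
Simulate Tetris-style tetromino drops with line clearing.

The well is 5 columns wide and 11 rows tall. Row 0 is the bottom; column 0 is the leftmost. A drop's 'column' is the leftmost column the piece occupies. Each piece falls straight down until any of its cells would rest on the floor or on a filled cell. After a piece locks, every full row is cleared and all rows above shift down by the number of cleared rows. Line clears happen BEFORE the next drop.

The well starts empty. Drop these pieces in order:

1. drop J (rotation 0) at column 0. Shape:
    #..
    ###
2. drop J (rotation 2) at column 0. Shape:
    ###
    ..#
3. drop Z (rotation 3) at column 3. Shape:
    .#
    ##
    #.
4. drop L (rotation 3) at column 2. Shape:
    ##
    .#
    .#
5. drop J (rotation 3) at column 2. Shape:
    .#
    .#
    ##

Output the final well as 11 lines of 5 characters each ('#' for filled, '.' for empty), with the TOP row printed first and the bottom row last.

Answer: .....
.....
.....
.....
...#.
...#.
..##.
..##.
...#.
#.###
####.

Derivation:
Drop 1: J rot0 at col 0 lands with bottom-row=0; cleared 0 line(s) (total 0); column heights now [2 1 1 0 0], max=2
Drop 2: J rot2 at col 0 lands with bottom-row=1; cleared 0 line(s) (total 0); column heights now [3 3 3 0 0], max=3
Drop 3: Z rot3 at col 3 lands with bottom-row=0; cleared 0 line(s) (total 0); column heights now [3 3 3 2 3], max=3
Drop 4: L rot3 at col 2 lands with bottom-row=2; cleared 1 line(s) (total 1); column heights now [2 1 4 4 2], max=4
Drop 5: J rot3 at col 2 lands with bottom-row=4; cleared 0 line(s) (total 1); column heights now [2 1 5 7 2], max=7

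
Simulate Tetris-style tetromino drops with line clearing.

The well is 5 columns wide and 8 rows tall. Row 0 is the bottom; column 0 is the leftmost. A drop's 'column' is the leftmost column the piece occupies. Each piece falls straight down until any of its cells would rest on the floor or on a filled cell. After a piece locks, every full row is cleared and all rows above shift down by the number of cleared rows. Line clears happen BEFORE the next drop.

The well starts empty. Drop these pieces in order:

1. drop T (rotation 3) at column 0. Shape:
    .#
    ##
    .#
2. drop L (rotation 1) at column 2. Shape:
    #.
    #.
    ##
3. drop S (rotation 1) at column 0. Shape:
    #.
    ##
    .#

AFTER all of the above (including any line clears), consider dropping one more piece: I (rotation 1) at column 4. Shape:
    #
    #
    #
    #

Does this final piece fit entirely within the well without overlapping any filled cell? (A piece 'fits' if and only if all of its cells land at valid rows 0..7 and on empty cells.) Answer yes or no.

Drop 1: T rot3 at col 0 lands with bottom-row=0; cleared 0 line(s) (total 0); column heights now [2 3 0 0 0], max=3
Drop 2: L rot1 at col 2 lands with bottom-row=0; cleared 0 line(s) (total 0); column heights now [2 3 3 1 0], max=3
Drop 3: S rot1 at col 0 lands with bottom-row=3; cleared 0 line(s) (total 0); column heights now [6 5 3 1 0], max=6
Test piece I rot1 at col 4 (width 1): heights before test = [6 5 3 1 0]; fits = True

Answer: yes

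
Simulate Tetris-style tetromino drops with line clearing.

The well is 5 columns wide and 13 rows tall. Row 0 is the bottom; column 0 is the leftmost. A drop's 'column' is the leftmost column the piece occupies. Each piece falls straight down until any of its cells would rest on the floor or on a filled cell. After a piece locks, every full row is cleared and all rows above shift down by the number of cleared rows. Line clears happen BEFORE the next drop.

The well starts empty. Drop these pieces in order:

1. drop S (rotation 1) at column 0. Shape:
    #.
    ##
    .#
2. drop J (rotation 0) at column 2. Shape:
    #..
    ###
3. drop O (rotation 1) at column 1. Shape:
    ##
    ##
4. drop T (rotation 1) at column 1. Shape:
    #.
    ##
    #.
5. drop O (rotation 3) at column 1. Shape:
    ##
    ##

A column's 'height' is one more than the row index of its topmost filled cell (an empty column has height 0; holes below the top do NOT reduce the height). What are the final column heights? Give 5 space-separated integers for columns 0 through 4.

Answer: 3 9 9 1 1

Derivation:
Drop 1: S rot1 at col 0 lands with bottom-row=0; cleared 0 line(s) (total 0); column heights now [3 2 0 0 0], max=3
Drop 2: J rot0 at col 2 lands with bottom-row=0; cleared 0 line(s) (total 0); column heights now [3 2 2 1 1], max=3
Drop 3: O rot1 at col 1 lands with bottom-row=2; cleared 0 line(s) (total 0); column heights now [3 4 4 1 1], max=4
Drop 4: T rot1 at col 1 lands with bottom-row=4; cleared 0 line(s) (total 0); column heights now [3 7 6 1 1], max=7
Drop 5: O rot3 at col 1 lands with bottom-row=7; cleared 0 line(s) (total 0); column heights now [3 9 9 1 1], max=9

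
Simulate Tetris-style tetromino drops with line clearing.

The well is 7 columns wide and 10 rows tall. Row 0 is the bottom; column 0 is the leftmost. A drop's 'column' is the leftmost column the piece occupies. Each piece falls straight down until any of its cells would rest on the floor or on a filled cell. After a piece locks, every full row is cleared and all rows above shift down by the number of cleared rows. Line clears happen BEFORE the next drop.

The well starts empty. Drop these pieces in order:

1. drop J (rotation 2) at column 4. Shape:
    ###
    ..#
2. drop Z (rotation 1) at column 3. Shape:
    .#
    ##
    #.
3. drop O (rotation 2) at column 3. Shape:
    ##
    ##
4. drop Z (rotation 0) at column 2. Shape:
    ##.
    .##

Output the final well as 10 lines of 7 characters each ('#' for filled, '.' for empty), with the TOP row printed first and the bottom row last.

Drop 1: J rot2 at col 4 lands with bottom-row=0; cleared 0 line(s) (total 0); column heights now [0 0 0 0 2 2 2], max=2
Drop 2: Z rot1 at col 3 lands with bottom-row=1; cleared 0 line(s) (total 0); column heights now [0 0 0 3 4 2 2], max=4
Drop 3: O rot2 at col 3 lands with bottom-row=4; cleared 0 line(s) (total 0); column heights now [0 0 0 6 6 2 2], max=6
Drop 4: Z rot0 at col 2 lands with bottom-row=6; cleared 0 line(s) (total 0); column heights now [0 0 8 8 7 2 2], max=8

Answer: .......
.......
..##...
...##..
...##..
...##..
....#..
...##..
...####
......#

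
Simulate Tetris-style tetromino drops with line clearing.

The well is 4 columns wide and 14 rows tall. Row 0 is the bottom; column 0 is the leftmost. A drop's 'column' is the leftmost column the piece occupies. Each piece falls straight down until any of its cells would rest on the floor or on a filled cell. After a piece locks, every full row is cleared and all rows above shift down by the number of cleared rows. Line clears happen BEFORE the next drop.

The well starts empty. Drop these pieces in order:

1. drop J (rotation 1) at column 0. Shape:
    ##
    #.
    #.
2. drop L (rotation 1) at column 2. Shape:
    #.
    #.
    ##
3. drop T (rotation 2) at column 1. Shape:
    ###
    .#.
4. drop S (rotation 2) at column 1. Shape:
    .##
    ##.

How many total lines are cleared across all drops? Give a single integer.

Drop 1: J rot1 at col 0 lands with bottom-row=0; cleared 0 line(s) (total 0); column heights now [3 3 0 0], max=3
Drop 2: L rot1 at col 2 lands with bottom-row=0; cleared 0 line(s) (total 0); column heights now [3 3 3 1], max=3
Drop 3: T rot2 at col 1 lands with bottom-row=3; cleared 0 line(s) (total 0); column heights now [3 5 5 5], max=5
Drop 4: S rot2 at col 1 lands with bottom-row=5; cleared 0 line(s) (total 0); column heights now [3 6 7 7], max=7

Answer: 0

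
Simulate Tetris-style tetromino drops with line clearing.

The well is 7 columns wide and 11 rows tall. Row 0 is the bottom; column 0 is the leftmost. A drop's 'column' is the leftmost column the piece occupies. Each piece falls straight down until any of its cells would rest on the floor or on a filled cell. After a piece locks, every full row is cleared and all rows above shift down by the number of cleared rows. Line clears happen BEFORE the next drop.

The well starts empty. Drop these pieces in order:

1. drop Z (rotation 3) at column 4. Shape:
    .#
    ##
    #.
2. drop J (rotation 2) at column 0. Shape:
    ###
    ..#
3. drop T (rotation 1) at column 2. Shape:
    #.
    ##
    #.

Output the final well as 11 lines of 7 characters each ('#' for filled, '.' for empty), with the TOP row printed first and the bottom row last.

Drop 1: Z rot3 at col 4 lands with bottom-row=0; cleared 0 line(s) (total 0); column heights now [0 0 0 0 2 3 0], max=3
Drop 2: J rot2 at col 0 lands with bottom-row=0; cleared 0 line(s) (total 0); column heights now [2 2 2 0 2 3 0], max=3
Drop 3: T rot1 at col 2 lands with bottom-row=2; cleared 0 line(s) (total 0); column heights now [2 2 5 4 2 3 0], max=5

Answer: .......
.......
.......
.......
.......
.......
..#....
..##...
..#..#.
###.##.
..#.#..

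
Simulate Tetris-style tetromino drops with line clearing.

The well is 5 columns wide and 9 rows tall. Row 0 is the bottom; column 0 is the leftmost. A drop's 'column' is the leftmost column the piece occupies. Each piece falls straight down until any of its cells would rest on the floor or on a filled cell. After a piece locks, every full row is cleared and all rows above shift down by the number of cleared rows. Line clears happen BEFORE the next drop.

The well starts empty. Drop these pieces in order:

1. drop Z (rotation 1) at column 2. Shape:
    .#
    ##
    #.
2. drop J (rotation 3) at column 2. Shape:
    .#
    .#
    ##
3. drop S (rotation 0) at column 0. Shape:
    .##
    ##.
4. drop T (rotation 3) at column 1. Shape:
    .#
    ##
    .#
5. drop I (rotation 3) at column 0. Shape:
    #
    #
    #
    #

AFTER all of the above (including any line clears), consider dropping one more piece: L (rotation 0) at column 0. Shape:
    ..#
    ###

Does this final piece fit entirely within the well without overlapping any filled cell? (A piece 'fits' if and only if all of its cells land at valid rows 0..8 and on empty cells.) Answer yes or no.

Drop 1: Z rot1 at col 2 lands with bottom-row=0; cleared 0 line(s) (total 0); column heights now [0 0 2 3 0], max=3
Drop 2: J rot3 at col 2 lands with bottom-row=3; cleared 0 line(s) (total 0); column heights now [0 0 4 6 0], max=6
Drop 3: S rot0 at col 0 lands with bottom-row=3; cleared 0 line(s) (total 0); column heights now [4 5 5 6 0], max=6
Drop 4: T rot3 at col 1 lands with bottom-row=5; cleared 0 line(s) (total 0); column heights now [4 7 8 6 0], max=8
Drop 5: I rot3 at col 0 lands with bottom-row=4; cleared 0 line(s) (total 0); column heights now [8 7 8 6 0], max=8
Test piece L rot0 at col 0 (width 3): heights before test = [8 7 8 6 0]; fits = False

Answer: no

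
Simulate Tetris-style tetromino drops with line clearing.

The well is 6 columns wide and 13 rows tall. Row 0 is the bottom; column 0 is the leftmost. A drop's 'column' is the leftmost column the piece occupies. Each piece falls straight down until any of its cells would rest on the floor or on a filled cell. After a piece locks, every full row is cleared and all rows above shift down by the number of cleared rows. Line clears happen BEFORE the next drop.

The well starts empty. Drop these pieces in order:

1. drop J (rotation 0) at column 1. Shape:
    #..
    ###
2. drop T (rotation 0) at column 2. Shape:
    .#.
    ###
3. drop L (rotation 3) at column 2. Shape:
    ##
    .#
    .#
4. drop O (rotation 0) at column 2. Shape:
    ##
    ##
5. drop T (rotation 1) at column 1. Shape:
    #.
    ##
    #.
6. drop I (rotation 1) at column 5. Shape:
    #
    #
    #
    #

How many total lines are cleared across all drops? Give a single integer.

Drop 1: J rot0 at col 1 lands with bottom-row=0; cleared 0 line(s) (total 0); column heights now [0 2 1 1 0 0], max=2
Drop 2: T rot0 at col 2 lands with bottom-row=1; cleared 0 line(s) (total 0); column heights now [0 2 2 3 2 0], max=3
Drop 3: L rot3 at col 2 lands with bottom-row=3; cleared 0 line(s) (total 0); column heights now [0 2 6 6 2 0], max=6
Drop 4: O rot0 at col 2 lands with bottom-row=6; cleared 0 line(s) (total 0); column heights now [0 2 8 8 2 0], max=8
Drop 5: T rot1 at col 1 lands with bottom-row=7; cleared 0 line(s) (total 0); column heights now [0 10 9 8 2 0], max=10
Drop 6: I rot1 at col 5 lands with bottom-row=0; cleared 0 line(s) (total 0); column heights now [0 10 9 8 2 4], max=10

Answer: 0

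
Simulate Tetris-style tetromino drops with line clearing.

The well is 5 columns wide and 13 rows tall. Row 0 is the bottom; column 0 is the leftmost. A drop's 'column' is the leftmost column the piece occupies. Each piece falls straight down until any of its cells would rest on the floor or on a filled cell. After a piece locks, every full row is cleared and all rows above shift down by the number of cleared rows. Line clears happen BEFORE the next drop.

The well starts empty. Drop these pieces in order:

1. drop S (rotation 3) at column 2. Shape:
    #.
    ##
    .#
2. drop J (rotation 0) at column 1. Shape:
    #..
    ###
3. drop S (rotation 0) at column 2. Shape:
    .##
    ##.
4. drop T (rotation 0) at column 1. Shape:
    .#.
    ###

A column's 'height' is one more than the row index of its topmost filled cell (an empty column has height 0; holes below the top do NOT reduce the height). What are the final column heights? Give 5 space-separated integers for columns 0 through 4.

Answer: 0 7 8 7 6

Derivation:
Drop 1: S rot3 at col 2 lands with bottom-row=0; cleared 0 line(s) (total 0); column heights now [0 0 3 2 0], max=3
Drop 2: J rot0 at col 1 lands with bottom-row=3; cleared 0 line(s) (total 0); column heights now [0 5 4 4 0], max=5
Drop 3: S rot0 at col 2 lands with bottom-row=4; cleared 0 line(s) (total 0); column heights now [0 5 5 6 6], max=6
Drop 4: T rot0 at col 1 lands with bottom-row=6; cleared 0 line(s) (total 0); column heights now [0 7 8 7 6], max=8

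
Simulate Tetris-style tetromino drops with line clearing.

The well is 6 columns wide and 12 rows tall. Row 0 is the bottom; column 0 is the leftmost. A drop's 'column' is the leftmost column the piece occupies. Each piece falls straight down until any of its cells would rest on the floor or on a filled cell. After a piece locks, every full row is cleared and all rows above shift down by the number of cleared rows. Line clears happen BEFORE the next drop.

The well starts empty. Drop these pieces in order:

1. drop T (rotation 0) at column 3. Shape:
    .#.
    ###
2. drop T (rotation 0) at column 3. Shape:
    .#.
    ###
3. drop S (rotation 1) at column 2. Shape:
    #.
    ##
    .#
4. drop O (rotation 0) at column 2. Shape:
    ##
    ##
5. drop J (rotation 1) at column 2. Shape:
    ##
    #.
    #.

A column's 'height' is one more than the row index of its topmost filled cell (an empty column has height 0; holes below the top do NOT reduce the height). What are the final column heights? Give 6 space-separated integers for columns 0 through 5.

Answer: 0 0 11 11 4 3

Derivation:
Drop 1: T rot0 at col 3 lands with bottom-row=0; cleared 0 line(s) (total 0); column heights now [0 0 0 1 2 1], max=2
Drop 2: T rot0 at col 3 lands with bottom-row=2; cleared 0 line(s) (total 0); column heights now [0 0 0 3 4 3], max=4
Drop 3: S rot1 at col 2 lands with bottom-row=3; cleared 0 line(s) (total 0); column heights now [0 0 6 5 4 3], max=6
Drop 4: O rot0 at col 2 lands with bottom-row=6; cleared 0 line(s) (total 0); column heights now [0 0 8 8 4 3], max=8
Drop 5: J rot1 at col 2 lands with bottom-row=8; cleared 0 line(s) (total 0); column heights now [0 0 11 11 4 3], max=11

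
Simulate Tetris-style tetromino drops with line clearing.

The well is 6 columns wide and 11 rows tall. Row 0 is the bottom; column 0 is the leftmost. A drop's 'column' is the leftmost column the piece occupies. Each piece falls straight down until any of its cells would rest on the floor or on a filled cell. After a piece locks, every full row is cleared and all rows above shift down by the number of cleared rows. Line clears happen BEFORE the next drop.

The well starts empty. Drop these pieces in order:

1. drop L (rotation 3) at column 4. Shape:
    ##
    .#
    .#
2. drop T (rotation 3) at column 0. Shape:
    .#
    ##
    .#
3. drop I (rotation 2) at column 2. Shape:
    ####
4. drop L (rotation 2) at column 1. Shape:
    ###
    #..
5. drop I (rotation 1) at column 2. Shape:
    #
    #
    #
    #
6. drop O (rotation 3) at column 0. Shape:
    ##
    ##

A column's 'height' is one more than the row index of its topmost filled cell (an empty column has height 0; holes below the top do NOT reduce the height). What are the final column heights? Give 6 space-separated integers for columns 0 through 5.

Drop 1: L rot3 at col 4 lands with bottom-row=0; cleared 0 line(s) (total 0); column heights now [0 0 0 0 3 3], max=3
Drop 2: T rot3 at col 0 lands with bottom-row=0; cleared 0 line(s) (total 0); column heights now [2 3 0 0 3 3], max=3
Drop 3: I rot2 at col 2 lands with bottom-row=3; cleared 0 line(s) (total 0); column heights now [2 3 4 4 4 4], max=4
Drop 4: L rot2 at col 1 lands with bottom-row=3; cleared 0 line(s) (total 0); column heights now [2 5 5 5 4 4], max=5
Drop 5: I rot1 at col 2 lands with bottom-row=5; cleared 0 line(s) (total 0); column heights now [2 5 9 5 4 4], max=9
Drop 6: O rot3 at col 0 lands with bottom-row=5; cleared 0 line(s) (total 0); column heights now [7 7 9 5 4 4], max=9

Answer: 7 7 9 5 4 4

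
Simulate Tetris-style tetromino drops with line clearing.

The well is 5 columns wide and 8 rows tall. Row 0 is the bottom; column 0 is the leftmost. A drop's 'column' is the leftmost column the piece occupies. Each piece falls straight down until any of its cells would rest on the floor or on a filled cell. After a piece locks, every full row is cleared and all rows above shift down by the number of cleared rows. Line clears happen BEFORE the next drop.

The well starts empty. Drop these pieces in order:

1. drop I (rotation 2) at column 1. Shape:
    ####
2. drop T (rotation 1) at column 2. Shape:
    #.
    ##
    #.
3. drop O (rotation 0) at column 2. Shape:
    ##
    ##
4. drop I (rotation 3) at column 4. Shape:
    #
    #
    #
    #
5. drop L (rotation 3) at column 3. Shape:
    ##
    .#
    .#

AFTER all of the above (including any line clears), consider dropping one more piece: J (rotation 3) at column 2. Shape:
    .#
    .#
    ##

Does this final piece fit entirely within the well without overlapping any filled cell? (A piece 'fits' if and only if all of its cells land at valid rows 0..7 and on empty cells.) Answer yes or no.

Drop 1: I rot2 at col 1 lands with bottom-row=0; cleared 0 line(s) (total 0); column heights now [0 1 1 1 1], max=1
Drop 2: T rot1 at col 2 lands with bottom-row=1; cleared 0 line(s) (total 0); column heights now [0 1 4 3 1], max=4
Drop 3: O rot0 at col 2 lands with bottom-row=4; cleared 0 line(s) (total 0); column heights now [0 1 6 6 1], max=6
Drop 4: I rot3 at col 4 lands with bottom-row=1; cleared 0 line(s) (total 0); column heights now [0 1 6 6 5], max=6
Drop 5: L rot3 at col 3 lands with bottom-row=5; cleared 0 line(s) (total 0); column heights now [0 1 6 8 8], max=8
Test piece J rot3 at col 2 (width 2): heights before test = [0 1 6 8 8]; fits = False

Answer: no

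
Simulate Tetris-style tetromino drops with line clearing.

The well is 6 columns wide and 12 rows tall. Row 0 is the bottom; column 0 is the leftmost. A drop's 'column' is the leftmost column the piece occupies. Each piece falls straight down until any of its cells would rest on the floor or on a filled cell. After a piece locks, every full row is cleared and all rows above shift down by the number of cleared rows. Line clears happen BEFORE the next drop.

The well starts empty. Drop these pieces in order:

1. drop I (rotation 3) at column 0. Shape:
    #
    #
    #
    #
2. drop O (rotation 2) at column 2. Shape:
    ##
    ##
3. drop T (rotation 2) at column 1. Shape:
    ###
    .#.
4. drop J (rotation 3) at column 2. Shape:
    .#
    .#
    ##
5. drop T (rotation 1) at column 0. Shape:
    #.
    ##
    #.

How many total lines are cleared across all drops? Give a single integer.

Answer: 0

Derivation:
Drop 1: I rot3 at col 0 lands with bottom-row=0; cleared 0 line(s) (total 0); column heights now [4 0 0 0 0 0], max=4
Drop 2: O rot2 at col 2 lands with bottom-row=0; cleared 0 line(s) (total 0); column heights now [4 0 2 2 0 0], max=4
Drop 3: T rot2 at col 1 lands with bottom-row=2; cleared 0 line(s) (total 0); column heights now [4 4 4 4 0 0], max=4
Drop 4: J rot3 at col 2 lands with bottom-row=4; cleared 0 line(s) (total 0); column heights now [4 4 5 7 0 0], max=7
Drop 5: T rot1 at col 0 lands with bottom-row=4; cleared 0 line(s) (total 0); column heights now [7 6 5 7 0 0], max=7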